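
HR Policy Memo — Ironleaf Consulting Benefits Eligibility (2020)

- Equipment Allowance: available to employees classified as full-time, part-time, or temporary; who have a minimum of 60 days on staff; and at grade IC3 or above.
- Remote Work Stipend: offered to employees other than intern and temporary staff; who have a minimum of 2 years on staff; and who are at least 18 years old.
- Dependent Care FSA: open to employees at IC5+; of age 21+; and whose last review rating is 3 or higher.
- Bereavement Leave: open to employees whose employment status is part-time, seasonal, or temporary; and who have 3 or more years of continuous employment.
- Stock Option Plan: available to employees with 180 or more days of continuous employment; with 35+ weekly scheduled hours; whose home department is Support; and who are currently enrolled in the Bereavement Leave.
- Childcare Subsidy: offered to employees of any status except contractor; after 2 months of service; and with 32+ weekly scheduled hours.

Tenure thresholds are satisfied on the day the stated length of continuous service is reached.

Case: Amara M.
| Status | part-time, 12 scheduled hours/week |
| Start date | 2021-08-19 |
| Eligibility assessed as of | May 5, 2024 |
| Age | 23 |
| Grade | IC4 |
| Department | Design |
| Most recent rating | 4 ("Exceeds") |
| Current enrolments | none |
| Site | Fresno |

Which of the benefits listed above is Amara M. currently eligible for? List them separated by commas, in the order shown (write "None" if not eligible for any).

Service from 2021-08-19 to May 5, 2024: 990 days.
Equipment Allowance — status part-time ✓; service 990 days ≥ 60 days ✓; grade IC4 ≥ IC3 ✓ → eligible.
Remote Work Stipend — status part-time ✓ (not excluded); service 990 days ≥ 2 years (≈730 days) ✓; age 23 ≥ 18 ✓ → eligible.
Dependent Care FSA — grade IC4 < IC5 ✗ → not eligible.
Bereavement Leave — status part-time ✓; service 990 days < 3 years (≈1095 days) ✗ → not eligible.
Stock Option Plan — service 990 days ≥ 180 days ✓; 12 hrs/wk < 35 ✗ → not eligible.
Childcare Subsidy — status part-time ✓ (not excluded); service 990 days ≥ 2 months (≈60 days) ✓; 12 hrs/wk < 32 ✗ → not eligible.

Equipment Allowance, Remote Work Stipend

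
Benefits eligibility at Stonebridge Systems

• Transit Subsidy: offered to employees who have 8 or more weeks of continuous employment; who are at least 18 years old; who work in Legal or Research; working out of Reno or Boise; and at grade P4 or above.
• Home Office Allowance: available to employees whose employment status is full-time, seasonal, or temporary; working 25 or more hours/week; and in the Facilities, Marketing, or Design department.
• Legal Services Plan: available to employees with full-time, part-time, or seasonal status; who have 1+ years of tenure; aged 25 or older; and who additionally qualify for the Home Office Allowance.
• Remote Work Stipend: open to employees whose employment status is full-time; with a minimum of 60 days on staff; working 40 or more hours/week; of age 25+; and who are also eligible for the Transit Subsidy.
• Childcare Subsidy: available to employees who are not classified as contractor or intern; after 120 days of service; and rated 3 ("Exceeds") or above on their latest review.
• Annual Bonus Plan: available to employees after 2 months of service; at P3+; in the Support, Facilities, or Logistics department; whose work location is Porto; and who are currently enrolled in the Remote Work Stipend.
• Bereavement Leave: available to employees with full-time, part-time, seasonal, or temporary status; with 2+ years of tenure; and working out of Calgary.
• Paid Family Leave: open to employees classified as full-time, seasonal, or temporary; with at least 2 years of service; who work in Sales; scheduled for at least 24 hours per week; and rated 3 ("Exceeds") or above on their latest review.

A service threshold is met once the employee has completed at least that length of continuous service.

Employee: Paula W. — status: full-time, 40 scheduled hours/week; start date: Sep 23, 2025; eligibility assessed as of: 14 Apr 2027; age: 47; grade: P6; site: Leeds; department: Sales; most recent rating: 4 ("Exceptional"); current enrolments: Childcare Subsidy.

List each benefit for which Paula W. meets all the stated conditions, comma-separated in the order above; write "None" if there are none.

Childcare Subsidy

Service from Sep 23, 2025 to 14 Apr 2027: 568 days.
Transit Subsidy — service 568 days ≥ 8 weeks (≈56 days) ✓; age 47 ≥ 18 ✓; dept Sales ✗ → not eligible.
Home Office Allowance — status full-time ✓; 40 hrs/wk ≥ 25 ✓; dept Sales ✗ → not eligible.
Legal Services Plan — status full-time ✓; service 568 days ≥ 1 year (≈365 days) ✓; age 47 ≥ 25 ✓; not eligible for Home Office Allowance ✗ → not eligible.
Remote Work Stipend — status full-time ✓; service 568 days ≥ 60 days ✓; 40 hrs/wk ≥ 40 ✓; age 47 ≥ 25 ✓; not eligible for Transit Subsidy ✗ → not eligible.
Childcare Subsidy — status full-time ✓ (not excluded); service 568 days ≥ 120 days ✓; rating 4 ≥ 3 ✓ → eligible.
Annual Bonus Plan — service 568 days ≥ 2 months (≈60 days) ✓; grade P6 ≥ P3 ✓; dept Sales ✗ → not eligible.
Bereavement Leave — status full-time ✓; service 568 days < 2 years (≈730 days) ✗ → not eligible.
Paid Family Leave — status full-time ✓; service 568 days < 2 years (≈730 days) ✗ → not eligible.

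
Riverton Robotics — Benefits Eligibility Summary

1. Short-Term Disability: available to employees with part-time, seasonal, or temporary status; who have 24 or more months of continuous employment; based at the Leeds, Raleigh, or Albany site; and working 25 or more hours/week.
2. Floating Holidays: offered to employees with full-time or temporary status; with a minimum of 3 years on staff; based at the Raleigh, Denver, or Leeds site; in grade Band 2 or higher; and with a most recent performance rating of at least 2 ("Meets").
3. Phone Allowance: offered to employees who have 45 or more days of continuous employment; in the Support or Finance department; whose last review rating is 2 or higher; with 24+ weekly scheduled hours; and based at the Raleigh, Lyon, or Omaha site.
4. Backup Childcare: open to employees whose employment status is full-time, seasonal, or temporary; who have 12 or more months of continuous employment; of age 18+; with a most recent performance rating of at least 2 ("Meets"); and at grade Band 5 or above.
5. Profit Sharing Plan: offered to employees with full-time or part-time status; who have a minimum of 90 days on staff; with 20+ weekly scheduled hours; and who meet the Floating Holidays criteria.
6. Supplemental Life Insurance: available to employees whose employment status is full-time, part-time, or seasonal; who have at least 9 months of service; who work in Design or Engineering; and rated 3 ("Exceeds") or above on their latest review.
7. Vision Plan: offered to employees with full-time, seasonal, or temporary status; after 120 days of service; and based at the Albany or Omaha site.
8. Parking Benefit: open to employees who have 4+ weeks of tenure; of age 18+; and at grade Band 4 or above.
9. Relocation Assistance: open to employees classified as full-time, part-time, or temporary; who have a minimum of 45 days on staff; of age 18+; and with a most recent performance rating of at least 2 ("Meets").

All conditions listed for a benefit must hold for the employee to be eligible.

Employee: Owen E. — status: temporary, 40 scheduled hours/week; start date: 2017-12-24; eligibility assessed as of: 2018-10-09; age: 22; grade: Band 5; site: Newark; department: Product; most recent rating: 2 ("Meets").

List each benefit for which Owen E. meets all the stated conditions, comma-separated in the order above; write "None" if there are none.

Service from 2017-12-24 to 2018-10-09: 289 days.
Short-Term Disability — status temporary ✓; service 289 days < 24 months (≈720 days) ✗ → not eligible.
Floating Holidays — status temporary ✓; service 289 days < 3 years (≈1095 days) ✗ → not eligible.
Phone Allowance — service 289 days ≥ 45 days ✓; dept Product ✗ → not eligible.
Backup Childcare — status temporary ✓; service 289 days < 12 months (≈360 days) ✗ → not eligible.
Profit Sharing Plan — status temporary ✗ (requires full-time or part-time) → not eligible.
Supplemental Life Insurance — status temporary ✗ (requires full-time, part-time, or seasonal) → not eligible.
Vision Plan — status temporary ✓; service 289 days ≥ 120 days ✓; site Newark ✗ (not Albany or Omaha) → not eligible.
Parking Benefit — service 289 days ≥ 4 weeks (≈28 days) ✓; age 22 ≥ 18 ✓; grade Band 5 ≥ Band 4 ✓ → eligible.
Relocation Assistance — status temporary ✓; service 289 days ≥ 45 days ✓; age 22 ≥ 18 ✓; rating 2 ≥ 2 ✓ → eligible.

Parking Benefit, Relocation Assistance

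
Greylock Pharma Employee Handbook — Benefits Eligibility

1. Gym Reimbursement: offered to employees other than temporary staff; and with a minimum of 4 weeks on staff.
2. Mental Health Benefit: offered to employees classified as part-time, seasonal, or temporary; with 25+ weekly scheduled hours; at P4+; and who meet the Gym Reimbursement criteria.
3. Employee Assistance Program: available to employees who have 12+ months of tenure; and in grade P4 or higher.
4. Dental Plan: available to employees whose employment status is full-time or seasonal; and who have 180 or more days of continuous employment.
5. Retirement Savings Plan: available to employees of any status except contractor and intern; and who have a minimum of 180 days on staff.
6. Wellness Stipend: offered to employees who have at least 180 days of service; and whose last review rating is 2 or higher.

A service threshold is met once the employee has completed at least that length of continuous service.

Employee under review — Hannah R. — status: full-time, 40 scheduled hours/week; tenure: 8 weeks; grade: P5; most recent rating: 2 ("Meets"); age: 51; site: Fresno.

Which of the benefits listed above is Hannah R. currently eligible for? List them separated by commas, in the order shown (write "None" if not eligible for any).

Gym Reimbursement — status full-time ✓ (not excluded); service 8 weeks ≥ 4 weeks ✓ → eligible.
Mental Health Benefit — status full-time ✗ (requires part-time, seasonal, or temporary) → not eligible.
Employee Assistance Program — service 8 weeks < 12 months (≈360 days) ✗ → not eligible.
Dental Plan — status full-time ✓; service 8 weeks < 180 days ✗ → not eligible.
Retirement Savings Plan — status full-time ✓ (not excluded); service 8 weeks < 180 days ✗ → not eligible.
Wellness Stipend — service 8 weeks < 180 days ✗ → not eligible.

Gym Reimbursement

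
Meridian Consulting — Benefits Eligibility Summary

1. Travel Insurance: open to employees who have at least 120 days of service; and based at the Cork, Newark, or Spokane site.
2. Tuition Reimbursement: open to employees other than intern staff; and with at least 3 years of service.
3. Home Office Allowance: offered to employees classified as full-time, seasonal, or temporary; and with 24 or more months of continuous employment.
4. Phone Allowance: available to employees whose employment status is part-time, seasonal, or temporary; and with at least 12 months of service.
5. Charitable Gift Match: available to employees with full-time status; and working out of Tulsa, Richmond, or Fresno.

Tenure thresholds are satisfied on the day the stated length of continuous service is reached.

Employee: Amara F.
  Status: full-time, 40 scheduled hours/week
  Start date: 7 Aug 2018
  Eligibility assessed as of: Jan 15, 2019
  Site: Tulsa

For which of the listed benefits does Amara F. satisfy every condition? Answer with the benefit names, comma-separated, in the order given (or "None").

Charitable Gift Match

Service from 7 Aug 2018 to Jan 15, 2019: 161 days.
Travel Insurance — service 161 days ≥ 120 days ✓; site Tulsa ✗ (not Cork, Newark, or Spokane) → not eligible.
Tuition Reimbursement — status full-time ✓ (not excluded); service 161 days < 3 years (≈1095 days) ✗ → not eligible.
Home Office Allowance — status full-time ✓; service 161 days < 24 months (≈720 days) ✗ → not eligible.
Phone Allowance — status full-time ✗ (requires part-time, seasonal, or temporary) → not eligible.
Charitable Gift Match — status full-time ✓; site Tulsa ✓ → eligible.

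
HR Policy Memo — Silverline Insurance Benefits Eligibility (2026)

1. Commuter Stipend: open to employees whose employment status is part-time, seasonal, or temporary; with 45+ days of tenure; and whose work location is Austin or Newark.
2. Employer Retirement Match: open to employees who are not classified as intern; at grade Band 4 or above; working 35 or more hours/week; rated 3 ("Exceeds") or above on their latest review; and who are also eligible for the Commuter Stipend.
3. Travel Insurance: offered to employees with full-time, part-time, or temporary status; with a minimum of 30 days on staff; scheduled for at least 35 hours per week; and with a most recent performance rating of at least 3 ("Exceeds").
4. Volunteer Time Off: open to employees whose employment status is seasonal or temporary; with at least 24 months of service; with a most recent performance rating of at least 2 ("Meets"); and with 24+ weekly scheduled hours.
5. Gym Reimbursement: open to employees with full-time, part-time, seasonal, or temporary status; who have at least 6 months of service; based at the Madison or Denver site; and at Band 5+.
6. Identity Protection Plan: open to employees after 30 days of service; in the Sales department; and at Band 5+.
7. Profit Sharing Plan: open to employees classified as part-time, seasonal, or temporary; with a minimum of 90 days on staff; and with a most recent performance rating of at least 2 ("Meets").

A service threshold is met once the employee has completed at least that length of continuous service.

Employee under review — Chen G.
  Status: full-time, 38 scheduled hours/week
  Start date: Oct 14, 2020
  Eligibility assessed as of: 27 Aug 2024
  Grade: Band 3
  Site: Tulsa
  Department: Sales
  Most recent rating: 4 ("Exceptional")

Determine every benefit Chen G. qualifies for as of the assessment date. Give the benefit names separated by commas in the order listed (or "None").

Travel Insurance

Service from Oct 14, 2020 to 27 Aug 2024: 1413 days.
Commuter Stipend — status full-time ✗ (requires part-time, seasonal, or temporary) → not eligible.
Employer Retirement Match — status full-time ✓ (not excluded); grade Band 3 < Band 4 ✗ → not eligible.
Travel Insurance — status full-time ✓; service 1413 days ≥ 30 days ✓; 38 hrs/wk ≥ 35 ✓; rating 4 ≥ 3 ✓ → eligible.
Volunteer Time Off — status full-time ✗ (requires seasonal or temporary) → not eligible.
Gym Reimbursement — status full-time ✓; service 1413 days ≥ 6 months (≈180 days) ✓; site Tulsa ✗ (not Madison or Denver) → not eligible.
Identity Protection Plan — service 1413 days ≥ 30 days ✓; dept Sales ✓; grade Band 3 < Band 5 ✗ → not eligible.
Profit Sharing Plan — status full-time ✗ (requires part-time, seasonal, or temporary) → not eligible.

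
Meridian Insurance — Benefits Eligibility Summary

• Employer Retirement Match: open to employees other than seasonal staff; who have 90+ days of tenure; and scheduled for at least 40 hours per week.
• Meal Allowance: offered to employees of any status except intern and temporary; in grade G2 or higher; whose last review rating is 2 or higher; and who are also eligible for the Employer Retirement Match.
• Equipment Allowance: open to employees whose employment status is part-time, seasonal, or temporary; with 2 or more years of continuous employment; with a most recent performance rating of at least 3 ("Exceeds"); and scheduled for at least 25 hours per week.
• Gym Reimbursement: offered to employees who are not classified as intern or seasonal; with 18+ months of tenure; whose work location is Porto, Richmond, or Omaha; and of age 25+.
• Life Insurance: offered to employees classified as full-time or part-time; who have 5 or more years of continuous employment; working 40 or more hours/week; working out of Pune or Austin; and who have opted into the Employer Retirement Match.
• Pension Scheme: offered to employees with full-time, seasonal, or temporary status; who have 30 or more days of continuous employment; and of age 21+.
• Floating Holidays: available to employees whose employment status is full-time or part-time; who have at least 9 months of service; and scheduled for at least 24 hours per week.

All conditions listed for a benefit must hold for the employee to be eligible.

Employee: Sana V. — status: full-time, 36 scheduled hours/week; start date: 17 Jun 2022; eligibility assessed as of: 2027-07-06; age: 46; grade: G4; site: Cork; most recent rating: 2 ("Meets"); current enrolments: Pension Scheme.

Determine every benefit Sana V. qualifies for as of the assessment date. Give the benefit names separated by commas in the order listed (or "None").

Service from 17 Jun 2022 to 2027-07-06: 1845 days.
Employer Retirement Match — status full-time ✓ (not excluded); service 1845 days ≥ 90 days ✓; 36 hrs/wk < 40 ✗ → not eligible.
Meal Allowance — status full-time ✓ (not excluded); grade G4 ≥ G2 ✓; rating 2 ≥ 2 ✓; not eligible for Employer Retirement Match ✗ → not eligible.
Equipment Allowance — status full-time ✗ (requires part-time, seasonal, or temporary) → not eligible.
Gym Reimbursement — status full-time ✓ (not excluded); service 1845 days ≥ 18 months (≈540 days) ✓; site Cork ✗ (not Porto, Richmond, or Omaha) → not eligible.
Life Insurance — status full-time ✓; service 1845 days ≥ 5 years (≈1825 days) ✓; 36 hrs/wk < 40 ✗ → not eligible.
Pension Scheme — status full-time ✓; service 1845 days ≥ 30 days ✓; age 46 ≥ 21 ✓ → eligible.
Floating Holidays — status full-time ✓; service 1845 days ≥ 9 months (≈270 days) ✓; 36 hrs/wk ≥ 24 ✓ → eligible.

Pension Scheme, Floating Holidays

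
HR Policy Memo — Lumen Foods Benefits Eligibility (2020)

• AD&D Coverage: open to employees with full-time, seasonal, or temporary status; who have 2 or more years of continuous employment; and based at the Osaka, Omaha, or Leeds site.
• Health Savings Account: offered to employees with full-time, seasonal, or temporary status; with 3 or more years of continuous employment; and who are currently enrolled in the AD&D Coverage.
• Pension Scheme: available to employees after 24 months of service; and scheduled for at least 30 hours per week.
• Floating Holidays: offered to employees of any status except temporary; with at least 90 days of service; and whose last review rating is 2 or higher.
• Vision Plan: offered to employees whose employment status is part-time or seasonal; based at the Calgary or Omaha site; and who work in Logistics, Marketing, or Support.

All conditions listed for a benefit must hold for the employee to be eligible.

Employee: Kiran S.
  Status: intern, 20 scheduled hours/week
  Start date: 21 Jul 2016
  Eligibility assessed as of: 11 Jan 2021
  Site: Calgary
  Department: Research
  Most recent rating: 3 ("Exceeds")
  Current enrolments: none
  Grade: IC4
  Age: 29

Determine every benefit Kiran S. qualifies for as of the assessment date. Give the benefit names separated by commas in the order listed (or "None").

Floating Holidays

Service from 21 Jul 2016 to 11 Jan 2021: 1635 days.
AD&D Coverage — status intern ✗ (requires full-time, seasonal, or temporary) → not eligible.
Health Savings Account — status intern ✗ (requires full-time, seasonal, or temporary) → not eligible.
Pension Scheme — service 1635 days ≥ 24 months (≈720 days) ✓; 20 hrs/wk < 30 ✗ → not eligible.
Floating Holidays — status intern ✓ (not excluded); service 1635 days ≥ 90 days ✓; rating 3 ≥ 2 ✓ → eligible.
Vision Plan — status intern ✗ (requires part-time or seasonal) → not eligible.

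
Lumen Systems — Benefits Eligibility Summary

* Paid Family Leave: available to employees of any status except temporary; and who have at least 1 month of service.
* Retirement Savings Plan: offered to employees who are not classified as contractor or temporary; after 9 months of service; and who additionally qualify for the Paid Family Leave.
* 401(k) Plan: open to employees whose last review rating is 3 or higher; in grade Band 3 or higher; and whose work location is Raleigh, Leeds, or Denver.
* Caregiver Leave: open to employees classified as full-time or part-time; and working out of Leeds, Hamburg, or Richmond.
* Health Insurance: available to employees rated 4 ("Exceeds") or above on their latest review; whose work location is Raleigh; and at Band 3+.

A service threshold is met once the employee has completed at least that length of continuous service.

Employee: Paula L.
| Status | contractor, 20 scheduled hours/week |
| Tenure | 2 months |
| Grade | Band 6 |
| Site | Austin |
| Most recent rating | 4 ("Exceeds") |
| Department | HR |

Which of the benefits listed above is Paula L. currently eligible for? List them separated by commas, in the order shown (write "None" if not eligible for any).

Paid Family Leave — status contractor ✓ (not excluded); service 2 months ≥ 1 month ✓ → eligible.
Retirement Savings Plan — status contractor ✗ (excluded) → not eligible.
401(k) Plan — rating 4 ≥ 3 ✓; grade Band 6 ≥ Band 3 ✓; site Austin ✗ (not Raleigh, Leeds, or Denver) → not eligible.
Caregiver Leave — status contractor ✗ (requires full-time or part-time) → not eligible.
Health Insurance — rating 4 ≥ 4 ✓; site Austin ✗ (not Raleigh) → not eligible.

Paid Family Leave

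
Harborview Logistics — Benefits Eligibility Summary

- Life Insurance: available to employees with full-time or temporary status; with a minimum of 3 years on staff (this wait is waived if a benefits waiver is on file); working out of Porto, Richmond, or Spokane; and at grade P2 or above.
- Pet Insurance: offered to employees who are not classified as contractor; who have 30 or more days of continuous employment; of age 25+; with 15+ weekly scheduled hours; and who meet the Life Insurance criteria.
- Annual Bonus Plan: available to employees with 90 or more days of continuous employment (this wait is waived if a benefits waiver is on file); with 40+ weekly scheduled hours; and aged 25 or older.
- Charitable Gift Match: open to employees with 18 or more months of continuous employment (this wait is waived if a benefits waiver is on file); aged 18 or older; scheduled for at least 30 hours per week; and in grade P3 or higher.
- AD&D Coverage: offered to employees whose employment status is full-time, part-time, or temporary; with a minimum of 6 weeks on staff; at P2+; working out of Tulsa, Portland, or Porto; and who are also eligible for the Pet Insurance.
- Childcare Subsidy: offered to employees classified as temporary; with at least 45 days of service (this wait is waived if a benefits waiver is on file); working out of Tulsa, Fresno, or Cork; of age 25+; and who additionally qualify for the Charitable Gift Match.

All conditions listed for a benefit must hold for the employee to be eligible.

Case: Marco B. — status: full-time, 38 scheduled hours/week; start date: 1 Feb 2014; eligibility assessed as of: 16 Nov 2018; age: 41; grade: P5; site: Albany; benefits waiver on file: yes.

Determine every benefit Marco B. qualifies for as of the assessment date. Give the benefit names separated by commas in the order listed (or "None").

Service from 1 Feb 2014 to 16 Nov 2018: 1749 days.
Life Insurance — status full-time ✓; benefits waiver on file ✓; site Albany ✗ (not Porto, Richmond, or Spokane) → not eligible.
Pet Insurance — status full-time ✓ (not excluded); service 1749 days ≥ 30 days ✓; age 41 ≥ 25 ✓; 38 hrs/wk ≥ 15 ✓; not eligible for Life Insurance ✗ → not eligible.
Annual Bonus Plan — benefits waiver on file ✓; 38 hrs/wk < 40 ✗ → not eligible.
Charitable Gift Match — benefits waiver on file ✓; age 41 ≥ 18 ✓; 38 hrs/wk ≥ 30 ✓; grade P5 ≥ P3 ✓ → eligible.
AD&D Coverage — status full-time ✓; service 1749 days ≥ 6 weeks (≈42 days) ✓; grade P5 ≥ P2 ✓; site Albany ✗ (not Tulsa, Portland, or Porto) → not eligible.
Childcare Subsidy — status full-time ✗ (requires temporary) → not eligible.

Charitable Gift Match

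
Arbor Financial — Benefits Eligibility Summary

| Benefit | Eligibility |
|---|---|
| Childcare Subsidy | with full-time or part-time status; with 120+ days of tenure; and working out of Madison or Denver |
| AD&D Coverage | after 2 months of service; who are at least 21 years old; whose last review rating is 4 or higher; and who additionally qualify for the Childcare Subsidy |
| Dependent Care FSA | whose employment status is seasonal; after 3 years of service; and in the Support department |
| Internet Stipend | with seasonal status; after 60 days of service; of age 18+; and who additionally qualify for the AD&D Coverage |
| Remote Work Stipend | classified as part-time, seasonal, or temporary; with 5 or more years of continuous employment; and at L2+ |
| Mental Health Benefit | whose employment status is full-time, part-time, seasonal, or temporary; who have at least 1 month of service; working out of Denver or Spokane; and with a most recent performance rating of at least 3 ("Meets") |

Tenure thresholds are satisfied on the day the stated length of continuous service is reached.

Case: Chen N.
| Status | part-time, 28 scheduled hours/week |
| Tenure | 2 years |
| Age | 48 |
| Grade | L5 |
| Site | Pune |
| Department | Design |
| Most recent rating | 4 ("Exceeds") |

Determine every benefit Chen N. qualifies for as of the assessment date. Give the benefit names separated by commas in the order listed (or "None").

None

Childcare Subsidy — status part-time ✓; service 2 years ≥ 120 days ✓; site Pune ✗ (not Madison or Denver) → not eligible.
AD&D Coverage — service 2 years ≥ 2 months (≈60 days) ✓; age 48 ≥ 21 ✓; rating 4 ≥ 4 ✓; not eligible for Childcare Subsidy ✗ → not eligible.
Dependent Care FSA — status part-time ✗ (requires seasonal) → not eligible.
Internet Stipend — status part-time ✗ (requires seasonal) → not eligible.
Remote Work Stipend — status part-time ✓; service 2 years < 5 years ✗ → not eligible.
Mental Health Benefit — status part-time ✓; service 2 years ≥ 1 month (≈30 days) ✓; site Pune ✗ (not Denver or Spokane) → not eligible.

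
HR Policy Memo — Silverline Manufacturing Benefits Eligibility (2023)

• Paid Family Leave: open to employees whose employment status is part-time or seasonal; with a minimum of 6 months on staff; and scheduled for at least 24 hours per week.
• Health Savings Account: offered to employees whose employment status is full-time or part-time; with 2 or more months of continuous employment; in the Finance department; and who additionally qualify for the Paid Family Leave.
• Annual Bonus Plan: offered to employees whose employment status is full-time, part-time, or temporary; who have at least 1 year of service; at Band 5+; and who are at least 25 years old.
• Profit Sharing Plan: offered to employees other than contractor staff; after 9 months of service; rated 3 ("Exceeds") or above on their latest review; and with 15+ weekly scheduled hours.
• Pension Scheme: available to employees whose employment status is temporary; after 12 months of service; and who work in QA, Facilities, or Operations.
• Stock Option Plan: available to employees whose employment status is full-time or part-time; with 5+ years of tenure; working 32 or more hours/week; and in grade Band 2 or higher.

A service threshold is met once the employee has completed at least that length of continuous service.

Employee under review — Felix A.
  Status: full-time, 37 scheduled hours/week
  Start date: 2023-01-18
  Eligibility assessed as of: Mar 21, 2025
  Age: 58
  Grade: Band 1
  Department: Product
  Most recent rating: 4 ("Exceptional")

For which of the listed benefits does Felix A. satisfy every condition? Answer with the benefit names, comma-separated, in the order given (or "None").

Service from 2023-01-18 to Mar 21, 2025: 793 days.
Paid Family Leave — status full-time ✗ (requires part-time or seasonal) → not eligible.
Health Savings Account — status full-time ✓; service 793 days ≥ 2 months (≈60 days) ✓; dept Product ✗ → not eligible.
Annual Bonus Plan — status full-time ✓; service 793 days ≥ 1 year (≈365 days) ✓; grade Band 1 < Band 5 ✗ → not eligible.
Profit Sharing Plan — status full-time ✓ (not excluded); service 793 days ≥ 9 months (≈270 days) ✓; rating 4 ≥ 3 ✓; 37 hrs/wk ≥ 15 ✓ → eligible.
Pension Scheme — status full-time ✗ (requires temporary) → not eligible.
Stock Option Plan — status full-time ✓; service 793 days < 5 years (≈1825 days) ✗ → not eligible.

Profit Sharing Plan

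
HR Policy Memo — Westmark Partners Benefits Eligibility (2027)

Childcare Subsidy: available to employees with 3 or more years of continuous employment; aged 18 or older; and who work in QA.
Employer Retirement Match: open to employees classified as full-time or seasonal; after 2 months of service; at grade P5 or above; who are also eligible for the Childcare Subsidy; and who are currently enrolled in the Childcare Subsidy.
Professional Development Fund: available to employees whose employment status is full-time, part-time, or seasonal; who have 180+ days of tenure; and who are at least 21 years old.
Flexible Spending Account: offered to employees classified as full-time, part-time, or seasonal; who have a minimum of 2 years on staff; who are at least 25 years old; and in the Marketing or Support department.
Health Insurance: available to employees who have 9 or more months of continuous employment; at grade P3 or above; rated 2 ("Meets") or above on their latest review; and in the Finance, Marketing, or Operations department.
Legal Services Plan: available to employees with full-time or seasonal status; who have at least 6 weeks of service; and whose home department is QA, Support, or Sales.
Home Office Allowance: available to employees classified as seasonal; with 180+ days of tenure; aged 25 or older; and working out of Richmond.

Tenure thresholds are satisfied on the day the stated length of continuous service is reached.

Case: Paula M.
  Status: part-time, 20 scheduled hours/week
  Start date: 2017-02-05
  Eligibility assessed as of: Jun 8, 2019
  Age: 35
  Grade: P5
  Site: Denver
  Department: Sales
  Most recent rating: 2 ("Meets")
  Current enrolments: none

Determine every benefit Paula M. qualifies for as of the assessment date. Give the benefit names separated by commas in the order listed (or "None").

Service from 2017-02-05 to Jun 8, 2019: 853 days.
Childcare Subsidy — service 853 days < 3 years (≈1095 days) ✗ → not eligible.
Employer Retirement Match — status part-time ✗ (requires full-time or seasonal) → not eligible.
Professional Development Fund — status part-time ✓; service 853 days ≥ 180 days ✓; age 35 ≥ 21 ✓ → eligible.
Flexible Spending Account — status part-time ✓; service 853 days ≥ 2 years (≈730 days) ✓; age 35 ≥ 25 ✓; dept Sales ✗ → not eligible.
Health Insurance — service 853 days ≥ 9 months (≈270 days) ✓; grade P5 ≥ P3 ✓; rating 2 ≥ 2 ✓; dept Sales ✗ → not eligible.
Legal Services Plan — status part-time ✗ (requires full-time or seasonal) → not eligible.
Home Office Allowance — status part-time ✗ (requires seasonal) → not eligible.

Professional Development Fund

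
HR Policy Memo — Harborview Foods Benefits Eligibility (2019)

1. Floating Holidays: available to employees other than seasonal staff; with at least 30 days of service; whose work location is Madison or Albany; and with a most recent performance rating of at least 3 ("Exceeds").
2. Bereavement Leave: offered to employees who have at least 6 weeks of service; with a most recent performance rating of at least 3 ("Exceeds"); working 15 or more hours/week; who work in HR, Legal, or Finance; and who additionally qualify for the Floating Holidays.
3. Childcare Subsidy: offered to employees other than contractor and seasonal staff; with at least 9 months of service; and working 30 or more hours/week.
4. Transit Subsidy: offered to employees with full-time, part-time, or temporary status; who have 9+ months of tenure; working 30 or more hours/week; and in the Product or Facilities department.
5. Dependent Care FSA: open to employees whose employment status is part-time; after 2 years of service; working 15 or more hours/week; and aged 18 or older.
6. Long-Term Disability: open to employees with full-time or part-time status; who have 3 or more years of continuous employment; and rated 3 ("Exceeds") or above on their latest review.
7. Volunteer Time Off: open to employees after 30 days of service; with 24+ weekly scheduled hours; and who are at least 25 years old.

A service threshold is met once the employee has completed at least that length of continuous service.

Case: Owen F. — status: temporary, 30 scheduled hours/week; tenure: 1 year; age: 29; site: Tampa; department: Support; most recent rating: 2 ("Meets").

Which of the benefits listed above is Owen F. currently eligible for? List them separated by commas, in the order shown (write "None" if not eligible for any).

Floating Holidays — status temporary ✓ (not excluded); service 1 year ≥ 30 days ✓; site Tampa ✗ (not Madison or Albany) → not eligible.
Bereavement Leave — service 1 year ≥ 6 weeks (≈42 days) ✓; rating 2 < 3 ✗ → not eligible.
Childcare Subsidy — status temporary ✓ (not excluded); service 1 year ≥ 9 months (≈270 days) ✓; 30 hrs/wk ≥ 30 ✓ → eligible.
Transit Subsidy — status temporary ✓; service 1 year ≥ 9 months (≈270 days) ✓; 30 hrs/wk ≥ 30 ✓; dept Support ✗ → not eligible.
Dependent Care FSA — status temporary ✗ (requires part-time) → not eligible.
Long-Term Disability — status temporary ✗ (requires full-time or part-time) → not eligible.
Volunteer Time Off — service 1 year ≥ 30 days ✓; 30 hrs/wk ≥ 24 ✓; age 29 ≥ 25 ✓ → eligible.

Childcare Subsidy, Volunteer Time Off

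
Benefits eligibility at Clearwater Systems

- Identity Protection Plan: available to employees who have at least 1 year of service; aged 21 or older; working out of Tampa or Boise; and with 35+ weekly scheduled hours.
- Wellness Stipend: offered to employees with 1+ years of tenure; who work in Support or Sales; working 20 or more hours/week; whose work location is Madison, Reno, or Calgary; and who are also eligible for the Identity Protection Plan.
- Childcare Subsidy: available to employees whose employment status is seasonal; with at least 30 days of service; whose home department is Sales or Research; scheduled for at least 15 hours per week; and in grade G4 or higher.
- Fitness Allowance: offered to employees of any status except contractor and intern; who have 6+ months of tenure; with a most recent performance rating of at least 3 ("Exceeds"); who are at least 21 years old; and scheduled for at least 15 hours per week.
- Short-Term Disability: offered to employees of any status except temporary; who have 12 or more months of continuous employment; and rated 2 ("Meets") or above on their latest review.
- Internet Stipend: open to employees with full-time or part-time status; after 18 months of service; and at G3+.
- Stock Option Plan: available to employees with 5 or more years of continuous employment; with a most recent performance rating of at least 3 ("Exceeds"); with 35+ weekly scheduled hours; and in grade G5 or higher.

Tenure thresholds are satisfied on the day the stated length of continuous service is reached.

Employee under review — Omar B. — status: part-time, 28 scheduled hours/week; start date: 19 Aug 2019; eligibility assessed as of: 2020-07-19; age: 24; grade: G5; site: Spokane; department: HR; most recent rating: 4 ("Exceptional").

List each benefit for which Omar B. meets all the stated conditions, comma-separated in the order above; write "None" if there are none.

Fitness Allowance

Service from 19 Aug 2019 to 2020-07-19: 335 days.
Identity Protection Plan — service 335 days < 1 year (≈365 days) ✗ → not eligible.
Wellness Stipend — service 335 days < 1 year (≈365 days) ✗ → not eligible.
Childcare Subsidy — status part-time ✗ (requires seasonal) → not eligible.
Fitness Allowance — status part-time ✓ (not excluded); service 335 days ≥ 6 months (≈180 days) ✓; rating 4 ≥ 3 ✓; age 24 ≥ 21 ✓; 28 hrs/wk ≥ 15 ✓ → eligible.
Short-Term Disability — status part-time ✓ (not excluded); service 335 days < 12 months (≈360 days) ✗ → not eligible.
Internet Stipend — status part-time ✓; service 335 days < 18 months (≈540 days) ✗ → not eligible.
Stock Option Plan — service 335 days < 5 years (≈1825 days) ✗ → not eligible.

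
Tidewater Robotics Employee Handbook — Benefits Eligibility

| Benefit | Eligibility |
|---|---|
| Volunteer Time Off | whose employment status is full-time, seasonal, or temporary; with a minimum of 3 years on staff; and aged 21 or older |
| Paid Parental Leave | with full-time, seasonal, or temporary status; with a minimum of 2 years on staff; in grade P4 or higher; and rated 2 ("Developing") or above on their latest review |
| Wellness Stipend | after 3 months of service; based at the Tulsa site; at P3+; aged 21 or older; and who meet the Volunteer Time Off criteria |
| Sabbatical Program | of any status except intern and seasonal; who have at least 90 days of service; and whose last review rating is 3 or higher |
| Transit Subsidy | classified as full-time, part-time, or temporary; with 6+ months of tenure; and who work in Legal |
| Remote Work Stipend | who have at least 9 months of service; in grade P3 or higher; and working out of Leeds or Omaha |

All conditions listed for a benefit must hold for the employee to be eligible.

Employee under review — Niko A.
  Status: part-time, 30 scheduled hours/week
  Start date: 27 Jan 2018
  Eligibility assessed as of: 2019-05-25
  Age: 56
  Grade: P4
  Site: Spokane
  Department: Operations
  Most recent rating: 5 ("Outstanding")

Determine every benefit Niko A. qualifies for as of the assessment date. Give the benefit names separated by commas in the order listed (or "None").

Service from 27 Jan 2018 to 2019-05-25: 483 days.
Volunteer Time Off — status part-time ✗ (requires full-time, seasonal, or temporary) → not eligible.
Paid Parental Leave — status part-time ✗ (requires full-time, seasonal, or temporary) → not eligible.
Wellness Stipend — service 483 days ≥ 3 months (≈90 days) ✓; site Spokane ✗ (not Tulsa) → not eligible.
Sabbatical Program — status part-time ✓ (not excluded); service 483 days ≥ 90 days ✓; rating 5 ≥ 3 ✓ → eligible.
Transit Subsidy — status part-time ✓; service 483 days ≥ 6 months (≈180 days) ✓; dept Operations ✗ → not eligible.
Remote Work Stipend — service 483 days ≥ 9 months (≈270 days) ✓; grade P4 ≥ P3 ✓; site Spokane ✗ (not Leeds or Omaha) → not eligible.

Sabbatical Program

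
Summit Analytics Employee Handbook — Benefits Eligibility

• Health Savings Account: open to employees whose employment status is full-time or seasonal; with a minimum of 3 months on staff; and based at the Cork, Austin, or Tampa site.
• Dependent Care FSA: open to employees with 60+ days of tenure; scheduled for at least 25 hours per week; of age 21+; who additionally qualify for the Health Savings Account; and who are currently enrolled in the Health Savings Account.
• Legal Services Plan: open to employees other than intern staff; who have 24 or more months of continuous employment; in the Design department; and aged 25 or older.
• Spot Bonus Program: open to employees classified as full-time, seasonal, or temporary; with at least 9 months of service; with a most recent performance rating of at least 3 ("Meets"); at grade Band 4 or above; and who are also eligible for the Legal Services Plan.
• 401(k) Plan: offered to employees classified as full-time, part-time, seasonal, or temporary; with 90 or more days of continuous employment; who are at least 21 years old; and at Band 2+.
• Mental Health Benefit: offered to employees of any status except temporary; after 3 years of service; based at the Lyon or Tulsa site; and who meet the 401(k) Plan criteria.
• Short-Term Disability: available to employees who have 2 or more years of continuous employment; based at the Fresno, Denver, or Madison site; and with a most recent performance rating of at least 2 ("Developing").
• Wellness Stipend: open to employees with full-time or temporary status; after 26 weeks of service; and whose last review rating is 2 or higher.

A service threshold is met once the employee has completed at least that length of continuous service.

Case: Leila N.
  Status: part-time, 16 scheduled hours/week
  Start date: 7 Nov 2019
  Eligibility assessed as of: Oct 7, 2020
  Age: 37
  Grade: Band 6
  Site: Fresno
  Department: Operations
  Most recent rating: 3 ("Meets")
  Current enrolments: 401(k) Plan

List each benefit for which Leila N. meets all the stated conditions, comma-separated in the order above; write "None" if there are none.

401(k) Plan

Service from 7 Nov 2019 to Oct 7, 2020: 335 days.
Health Savings Account — status part-time ✗ (requires full-time or seasonal) → not eligible.
Dependent Care FSA — service 335 days ≥ 60 days ✓; 16 hrs/wk < 25 ✗ → not eligible.
Legal Services Plan — status part-time ✓ (not excluded); service 335 days < 24 months (≈720 days) ✗ → not eligible.
Spot Bonus Program — status part-time ✗ (requires full-time, seasonal, or temporary) → not eligible.
401(k) Plan — status part-time ✓; service 335 days ≥ 90 days ✓; age 37 ≥ 21 ✓; grade Band 6 ≥ Band 2 ✓ → eligible.
Mental Health Benefit — status part-time ✓ (not excluded); service 335 days < 3 years (≈1095 days) ✗ → not eligible.
Short-Term Disability — service 335 days < 2 years (≈730 days) ✗ → not eligible.
Wellness Stipend — status part-time ✗ (requires full-time or temporary) → not eligible.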